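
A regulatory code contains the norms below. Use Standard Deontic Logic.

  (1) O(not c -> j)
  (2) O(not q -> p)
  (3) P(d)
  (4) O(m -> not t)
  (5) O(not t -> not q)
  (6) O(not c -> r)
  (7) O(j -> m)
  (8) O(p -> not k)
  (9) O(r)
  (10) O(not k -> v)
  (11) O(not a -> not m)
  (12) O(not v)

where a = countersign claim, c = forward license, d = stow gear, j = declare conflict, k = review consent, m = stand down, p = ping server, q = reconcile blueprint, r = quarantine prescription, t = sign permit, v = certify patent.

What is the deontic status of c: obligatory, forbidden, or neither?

Obligatory

Premise 12 gives O(not v).
The contrapositive of premise 10 (O(not k -> v)) is O(not v -> k), and O(not v) is already established, so O(k).
Premise 8, O(p -> not k), contraposes to O(k -> not p); with O(k) we get O(not p).
Premise 2 is O(not q -> p); contrapositively O(not p -> q). Since O(not p) holds, K gives O(q).
Premise 5 is O(not t -> not q); contrapositively O(q -> t). Since O(q) holds, K gives O(t).
The contrapositive of premise 4 (O(m -> not t)) is O(t -> not m), and O(t) is already established, so O(not m).
Premise 7, O(j -> m), contraposes to O(not m -> not j); with O(not m) we get O(not j).
The contrapositive of premise 1 (O(not c -> j)) is O(not j -> c), and O(not j) is already established, so O(c).
Premises 3, 6, 9, 11 do not contribute to this derivation.
Hence c is obligatory.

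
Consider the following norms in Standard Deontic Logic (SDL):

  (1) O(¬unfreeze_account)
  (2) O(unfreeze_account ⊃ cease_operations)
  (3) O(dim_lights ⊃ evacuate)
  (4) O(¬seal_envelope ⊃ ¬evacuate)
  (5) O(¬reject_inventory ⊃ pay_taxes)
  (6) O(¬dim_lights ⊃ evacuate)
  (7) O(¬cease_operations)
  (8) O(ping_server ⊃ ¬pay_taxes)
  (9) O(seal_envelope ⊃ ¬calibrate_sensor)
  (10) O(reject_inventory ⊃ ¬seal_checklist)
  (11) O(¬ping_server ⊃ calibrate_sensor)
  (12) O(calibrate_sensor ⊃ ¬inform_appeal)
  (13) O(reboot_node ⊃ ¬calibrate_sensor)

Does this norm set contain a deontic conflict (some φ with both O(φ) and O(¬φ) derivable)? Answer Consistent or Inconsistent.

Consistent

Premise 2 is O(unfreeze_account ⊃ cease_operations), but O(unfreeze_account) is not derivable from the premises, so it does not yield O(cease_operations).
So O(cease_operations) is not derivable, and the apparent clash with O(¬cease_operations) does not arise.
A world satisfying every obligation exists (e.g. calibrate_sensor=false, cease_operations=false, dim_lights=false, evacuate=true, inform_appeal=false, pay_taxes=false, ping_server=true, reboot_node=false, reject_inventory=true, seal_checklist=false, seal_envelope=true, unfreeze_account=false); no atom is both obligatory and forbidden, so the set is consistent.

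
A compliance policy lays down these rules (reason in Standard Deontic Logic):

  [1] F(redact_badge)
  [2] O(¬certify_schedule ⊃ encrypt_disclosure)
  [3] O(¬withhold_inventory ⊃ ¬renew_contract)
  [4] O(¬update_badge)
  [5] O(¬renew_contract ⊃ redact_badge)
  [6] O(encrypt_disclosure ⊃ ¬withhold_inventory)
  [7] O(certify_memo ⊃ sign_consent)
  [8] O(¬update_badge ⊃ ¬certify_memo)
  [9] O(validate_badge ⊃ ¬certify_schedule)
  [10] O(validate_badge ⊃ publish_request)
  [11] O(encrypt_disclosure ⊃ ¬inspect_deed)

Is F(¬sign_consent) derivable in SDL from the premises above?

No

Premise 7 is O(certify_memo ⊃ sign_consent), but O(certify_memo) is not derivable from the premises, so it does not yield O(sign_consent).
No other premise forces O(sign_consent). An ideal world satisfying every premise can still have ¬sign_consent true, so F(¬sign_consent) is not derivable.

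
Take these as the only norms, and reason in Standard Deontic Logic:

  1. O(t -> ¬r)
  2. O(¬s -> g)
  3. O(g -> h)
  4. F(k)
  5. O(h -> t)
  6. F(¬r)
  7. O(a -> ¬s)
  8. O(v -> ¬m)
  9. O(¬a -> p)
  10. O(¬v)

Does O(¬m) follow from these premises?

No

Premise 8 is O(v -> ¬m), but O(v) is not derivable from the premises, so it does not yield O(¬m).
No other premise forces O(¬m). An ideal world satisfying every premise can still have ¬m false, so O(¬m) is not derivable.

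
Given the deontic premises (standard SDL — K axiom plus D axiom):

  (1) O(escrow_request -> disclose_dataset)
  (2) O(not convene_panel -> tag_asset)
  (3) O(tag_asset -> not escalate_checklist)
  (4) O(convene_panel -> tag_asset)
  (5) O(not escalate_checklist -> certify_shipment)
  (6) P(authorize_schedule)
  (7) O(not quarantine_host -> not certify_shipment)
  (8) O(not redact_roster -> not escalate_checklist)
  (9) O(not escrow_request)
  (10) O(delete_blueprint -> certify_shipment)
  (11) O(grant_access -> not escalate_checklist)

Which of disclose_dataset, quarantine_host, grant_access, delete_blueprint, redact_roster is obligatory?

Premises 4 and 2 are O(convene_panel -> tag_asset) and O(not convene_panel -> tag_asset); every ideal world satisfies convene_panel or not convene_panel, so in either case tag_asset holds — hence O(tag_asset).
With premise 3, O(tag_asset -> not escalate_checklist), the K-axiom yields O(not escalate_checklist).
Applying K to premise 5 (O(not escalate_checklist -> certify_shipment)) and O(not escalate_checklist) yields O(certify_shipment).
The contrapositive of premise 7 (O(not quarantine_host -> not certify_shipment)) is O(certify_shipment -> quarantine_host), and O(certify_shipment) is already established, so O(quarantine_host).
So O(quarantine_host) holds — quarantine_host is obligatory. None of the other listed options is made obligatory by any chain of premises.

quarantine_host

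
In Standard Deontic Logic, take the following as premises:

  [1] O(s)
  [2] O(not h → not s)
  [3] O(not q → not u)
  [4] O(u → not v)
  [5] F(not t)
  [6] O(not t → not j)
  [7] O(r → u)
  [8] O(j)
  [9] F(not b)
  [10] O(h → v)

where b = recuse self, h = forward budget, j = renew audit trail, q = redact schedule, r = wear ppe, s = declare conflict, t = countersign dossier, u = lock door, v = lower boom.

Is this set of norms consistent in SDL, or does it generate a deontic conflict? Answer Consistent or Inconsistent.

Consistent

Premise 6 is O(not t → not j), but O(not t) is not derivable from the premises, so it does not yield O(not j).
So O(not j) is not derivable, and the apparent clash with O(j) does not arise.
A world satisfying every obligation exists (e.g. b=true, h=true, j=true, q=false, r=false, s=true, t=true, u=false, v=true); no atom is both obligatory and forbidden, so the set is consistent.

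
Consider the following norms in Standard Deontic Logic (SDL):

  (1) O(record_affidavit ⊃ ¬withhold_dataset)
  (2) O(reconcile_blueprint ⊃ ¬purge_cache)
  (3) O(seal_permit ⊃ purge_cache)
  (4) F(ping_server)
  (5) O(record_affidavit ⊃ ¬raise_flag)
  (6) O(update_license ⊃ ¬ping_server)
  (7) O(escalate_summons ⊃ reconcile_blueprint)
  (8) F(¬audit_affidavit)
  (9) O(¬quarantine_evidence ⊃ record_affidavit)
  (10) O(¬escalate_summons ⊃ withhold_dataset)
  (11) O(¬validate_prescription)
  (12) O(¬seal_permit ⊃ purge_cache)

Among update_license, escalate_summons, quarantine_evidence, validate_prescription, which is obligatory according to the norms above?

quarantine_evidence

By case analysis on ¬seal_permit: premise 12 gives O(¬seal_permit ⊃ purge_cache) and premise 3 gives O(seal_permit ⊃ purge_cache), so O(purge_cache) either way.
The contrapositive of premise 2 (O(reconcile_blueprint ⊃ ¬purge_cache)) is O(purge_cache ⊃ ¬reconcile_blueprint), and O(purge_cache) is already established, so O(¬reconcile_blueprint).
Premise 7 is O(escalate_summons ⊃ reconcile_blueprint); contrapositively O(¬reconcile_blueprint ⊃ ¬escalate_summons). Since O(¬reconcile_blueprint) holds, K gives O(¬escalate_summons).
Premise 10 is O(¬escalate_summons ⊃ withhold_dataset); since O(¬escalate_summons), deontic closure gives O(withhold_dataset).
Premise 1, O(record_affidavit ⊃ ¬withhold_dataset), contraposes to O(withhold_dataset ⊃ ¬record_affidavit); with O(withhold_dataset) we get O(¬record_affidavit).
Premise 9, O(¬quarantine_evidence ⊃ record_affidavit), contraposes to O(¬record_affidavit ⊃ quarantine_evidence); with O(¬record_affidavit) we get O(quarantine_evidence).
So O(quarantine_evidence) holds — quarantine_evidence is obligatory. None of the other listed options is made obligatory by any chain of premises.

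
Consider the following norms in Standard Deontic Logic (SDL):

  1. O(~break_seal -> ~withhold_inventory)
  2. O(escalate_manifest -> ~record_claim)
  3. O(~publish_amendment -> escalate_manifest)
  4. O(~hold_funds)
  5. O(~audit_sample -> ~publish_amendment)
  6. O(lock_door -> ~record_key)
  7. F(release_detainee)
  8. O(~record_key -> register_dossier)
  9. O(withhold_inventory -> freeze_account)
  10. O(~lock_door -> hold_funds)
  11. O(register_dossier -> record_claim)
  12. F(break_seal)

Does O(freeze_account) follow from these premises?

No

Premise 9 is O(withhold_inventory -> freeze_account), but O(withhold_inventory) is not derivable from the premises, so it does not yield O(freeze_account).
No other premise forces O(freeze_account). An ideal world satisfying every premise can still have freeze_account false, so O(freeze_account) is not derivable.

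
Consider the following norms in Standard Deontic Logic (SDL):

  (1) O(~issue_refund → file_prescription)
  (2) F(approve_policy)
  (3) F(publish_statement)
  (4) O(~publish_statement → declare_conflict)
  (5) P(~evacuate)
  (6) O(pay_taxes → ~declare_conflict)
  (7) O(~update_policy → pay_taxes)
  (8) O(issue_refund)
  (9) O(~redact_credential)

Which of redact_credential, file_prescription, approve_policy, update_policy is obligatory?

F(publish_statement) at premise 3 means O(~publish_statement).
Applying K to premise 4 (O(~publish_statement → declare_conflict)) and O(~publish_statement) yields O(declare_conflict).
Premise 6, O(pay_taxes → ~declare_conflict), contraposes to O(declare_conflict → ~pay_taxes); with O(declare_conflict) we get O(~pay_taxes).
Premise 7 is O(~update_policy → pay_taxes); contrapositively O(~pay_taxes → update_policy). Since O(~pay_taxes) holds, K gives O(update_policy).
So O(update_policy) holds — update_policy is obligatory. None of the other listed options is made obligatory by any chain of premises.

update_policy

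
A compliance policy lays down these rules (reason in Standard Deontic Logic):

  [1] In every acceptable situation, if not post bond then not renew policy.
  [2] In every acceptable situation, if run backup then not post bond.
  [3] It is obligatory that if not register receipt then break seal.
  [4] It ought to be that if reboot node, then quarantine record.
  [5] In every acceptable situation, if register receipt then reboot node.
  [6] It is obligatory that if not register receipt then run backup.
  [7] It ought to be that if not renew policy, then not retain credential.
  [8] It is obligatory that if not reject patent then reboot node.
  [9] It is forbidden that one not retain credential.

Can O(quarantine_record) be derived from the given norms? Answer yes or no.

Premise 9 is F(¬retain_credential), i.e. O(retain_credential).
Premise 7, O(¬renew_policy → ¬retain_credential), contraposes to O(retain_credential → renew_policy); with O(retain_credential) we get O(renew_policy).
Premise 1, O(¬post_bond → ¬renew_policy), contraposes to O(renew_policy → post_bond); with O(renew_policy) we get O(post_bond).
The contrapositive of premise 2 (O(run_backup → ¬post_bond)) is O(post_bond → ¬run_backup), and O(post_bond) is already established, so O(¬run_backup).
Premise 6 is O(¬register_receipt → run_backup); contrapositively O(¬run_backup → register_receipt). Since O(¬run_backup) holds, K gives O(register_receipt).
Premise 5 is O(register_receipt → reboot_node); since O(register_receipt), deontic closure gives O(reboot_node).
From O(reboot_node) and premise 4, O(reboot_node → quarantine_record), we obtain O(quarantine_record).
Premises 3, 8 do not contribute to this derivation.
So O(quarantine_record) follows.

Yes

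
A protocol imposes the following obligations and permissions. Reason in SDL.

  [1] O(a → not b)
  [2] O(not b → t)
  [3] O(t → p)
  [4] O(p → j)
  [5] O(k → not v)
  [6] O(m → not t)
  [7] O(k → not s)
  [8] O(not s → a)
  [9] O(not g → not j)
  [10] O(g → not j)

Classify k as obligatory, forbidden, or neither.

Premises 10 and 9 are O(g → not j) and O(not g → not j); every ideal world satisfies g or not g, so in either case not j holds — hence O(not j).
Premise 4 is O(p → j); contrapositively O(not j → not p). Since O(not j) holds, K gives O(not p).
Premise 3, O(t → p), contraposes to O(not p → not t); with O(not p) we get O(not t).
Premise 2, O(not b → t), contraposes to O(not t → b); with O(not t) we get O(b).
Premise 1 is O(a → not b); contrapositively O(b → not a). Since O(b) holds, K gives O(not a).
The contrapositive of premise 8 (O(not s → a)) is O(not a → s), and O(not a) is already established, so O(s).
Premise 7 is O(k → not s); contrapositively O(s → not k). Since O(s) holds, K gives O(not k).
Premises 5, 6 do not contribute to this derivation.
Thus O(not k), which is F(k): k is forbidden.

Forbidden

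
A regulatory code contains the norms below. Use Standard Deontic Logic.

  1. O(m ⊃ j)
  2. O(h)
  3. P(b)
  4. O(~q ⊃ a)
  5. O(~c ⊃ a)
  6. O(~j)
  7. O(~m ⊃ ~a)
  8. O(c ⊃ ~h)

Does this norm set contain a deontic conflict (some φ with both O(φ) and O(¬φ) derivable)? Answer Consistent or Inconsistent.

Premise 2 states O(h) outright.
Premise 8, O(c ⊃ ~h), contraposes to O(h ⊃ ~c); with O(h) we get O(~c).
Premise 5 is O(~c ⊃ a); since O(~c), deontic closure gives O(a).
Premise 7, O(~m ⊃ ~a), contraposes to O(a ⊃ m); with O(a) we get O(m).
With premise 1, O(m ⊃ j), the K-axiom yields O(j).
However, premise 6 gives O(~j).
We now have both O(j) and O(~j) — j is simultaneously obligatory and forbidden, violating the D-axiom.

Inconsistent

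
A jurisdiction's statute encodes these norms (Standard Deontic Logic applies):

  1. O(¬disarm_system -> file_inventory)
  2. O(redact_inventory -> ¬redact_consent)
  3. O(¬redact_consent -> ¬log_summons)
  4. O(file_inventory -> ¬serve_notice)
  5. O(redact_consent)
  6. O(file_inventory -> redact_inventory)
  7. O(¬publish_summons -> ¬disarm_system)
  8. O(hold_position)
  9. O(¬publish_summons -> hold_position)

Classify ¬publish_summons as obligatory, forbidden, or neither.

Forbidden

From premise 5 we have O(redact_consent).
Premise 2, O(redact_inventory -> ¬redact_consent), contraposes to O(redact_consent -> ¬redact_inventory); with O(redact_consent) we get O(¬redact_inventory).
Premise 6 is O(file_inventory -> redact_inventory); contrapositively O(¬redact_inventory -> ¬file_inventory). Since O(¬redact_inventory) holds, K gives O(¬file_inventory).
The contrapositive of premise 1 (O(¬disarm_system -> file_inventory)) is O(¬file_inventory -> disarm_system), and O(¬file_inventory) is already established, so O(disarm_system).
Premise 7 is O(¬publish_summons -> ¬disarm_system); contrapositively O(disarm_system -> publish_summons). Since O(disarm_system) holds, K gives O(publish_summons).
Premises 3, 4, 8, 9 do not contribute to this derivation.
Thus O(publish_summons), which is F(¬publish_summons): ¬publish_summons is forbidden.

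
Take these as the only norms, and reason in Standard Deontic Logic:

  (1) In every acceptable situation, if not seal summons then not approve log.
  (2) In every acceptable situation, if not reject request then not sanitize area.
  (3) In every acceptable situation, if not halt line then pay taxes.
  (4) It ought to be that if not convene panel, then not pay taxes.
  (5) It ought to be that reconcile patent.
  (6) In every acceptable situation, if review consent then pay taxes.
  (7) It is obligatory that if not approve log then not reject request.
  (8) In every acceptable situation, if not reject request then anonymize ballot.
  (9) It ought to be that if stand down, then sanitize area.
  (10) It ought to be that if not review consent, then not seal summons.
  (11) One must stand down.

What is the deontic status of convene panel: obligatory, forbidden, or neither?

Obligatory

Premise 11 states O(stand_down) outright.
Premise 9 is O(stand_down → sanitize_area); since O(stand_down), deontic closure gives O(sanitize_area).
The contrapositive of premise 2 (O(¬reject_request → ¬sanitize_area)) is O(sanitize_area → reject_request), and O(sanitize_area) is already established, so O(reject_request).
Premise 7 is O(¬approve_log → ¬reject_request); contrapositively O(reject_request → approve_log). Since O(reject_request) holds, K gives O(approve_log).
The contrapositive of premise 1 (O(¬seal_summons → ¬approve_log)) is O(approve_log → seal_summons), and O(approve_log) is already established, so O(seal_summons).
Premise 10 is O(¬review_consent → ¬seal_summons); contrapositively O(seal_summons → review_consent). Since O(seal_summons) holds, K gives O(review_consent).
With premise 6, O(review_consent → pay_taxes), the K-axiom yields O(pay_taxes).
Premise 4 is O(¬convene_panel → ¬pay_taxes); contrapositively O(pay_taxes → convene_panel). Since O(pay_taxes) holds, K gives O(convene_panel).
Premises 3, 5, 8 do not contribute to this derivation.
Hence convene_panel is obligatory.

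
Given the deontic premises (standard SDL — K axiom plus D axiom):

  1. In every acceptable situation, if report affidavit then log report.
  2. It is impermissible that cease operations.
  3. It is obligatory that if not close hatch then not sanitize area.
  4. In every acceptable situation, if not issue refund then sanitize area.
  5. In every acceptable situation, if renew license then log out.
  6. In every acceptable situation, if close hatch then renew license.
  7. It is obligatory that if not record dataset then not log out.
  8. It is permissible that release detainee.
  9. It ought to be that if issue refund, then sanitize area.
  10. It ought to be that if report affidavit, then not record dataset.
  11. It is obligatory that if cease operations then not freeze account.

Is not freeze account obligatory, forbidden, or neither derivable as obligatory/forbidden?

Premise 11 is O(cease_operations → ¬freeze_account), but O(cease_operations) is not derivable from the premises, so it does not yield O(¬freeze_account).
No premise or chain of K-axiom applications forces O(¬freeze_account), and none forces O(freeze_account). So ¬freeze_account is neither obligatory nor forbidden under these norms.

Neither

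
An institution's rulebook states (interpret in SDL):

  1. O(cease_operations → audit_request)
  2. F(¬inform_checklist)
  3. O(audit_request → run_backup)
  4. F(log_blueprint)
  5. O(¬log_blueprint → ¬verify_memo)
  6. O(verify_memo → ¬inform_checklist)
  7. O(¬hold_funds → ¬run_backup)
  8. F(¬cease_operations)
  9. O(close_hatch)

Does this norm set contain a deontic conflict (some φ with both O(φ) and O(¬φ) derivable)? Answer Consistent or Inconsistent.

Premise 6 is O(verify_memo → ¬inform_checklist), but O(verify_memo) is not derivable from the premises, so it does not yield O(¬inform_checklist).
So O(¬inform_checklist) is not derivable, and the apparent clash with O(inform_checklist) does not arise.
A world satisfying every obligation exists (e.g. audit_request=true, cease_operations=true, close_hatch=true, hold_funds=true, inform_checklist=true, log_blueprint=false, run_backup=true, verify_memo=false); no atom is both obligatory and forbidden, so the set is consistent.

Consistent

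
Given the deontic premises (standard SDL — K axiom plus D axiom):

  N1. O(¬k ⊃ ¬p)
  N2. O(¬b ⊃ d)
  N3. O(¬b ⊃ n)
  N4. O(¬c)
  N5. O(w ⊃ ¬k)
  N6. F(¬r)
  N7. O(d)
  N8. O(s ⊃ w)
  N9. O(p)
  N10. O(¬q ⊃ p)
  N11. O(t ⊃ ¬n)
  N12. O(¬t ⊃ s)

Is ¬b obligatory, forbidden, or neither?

Premise 9 states O(p) outright.
The contrapositive of premise 1 (O(¬k ⊃ ¬p)) is O(p ⊃ k), and O(p) is already established, so O(k).
Premise 5, O(w ⊃ ¬k), contraposes to O(k ⊃ ¬w); with O(k) we get O(¬w).
Premise 8 is O(s ⊃ w); contrapositively O(¬w ⊃ ¬s). Since O(¬w) holds, K gives O(¬s).
Premise 12, O(¬t ⊃ s), contraposes to O(¬s ⊃ t); with O(¬s) we get O(t).
Applying K to premise 11 (O(t ⊃ ¬n)) and O(t) yields O(¬n).
The contrapositive of premise 3 (O(¬b ⊃ n)) is O(¬n ⊃ b), and O(¬n) is already established, so O(b).
Premises 2, 4, 6, 7, 10 do not contribute to this derivation.
Thus O(b), which is F(¬b): ¬b is forbidden.

Forbidden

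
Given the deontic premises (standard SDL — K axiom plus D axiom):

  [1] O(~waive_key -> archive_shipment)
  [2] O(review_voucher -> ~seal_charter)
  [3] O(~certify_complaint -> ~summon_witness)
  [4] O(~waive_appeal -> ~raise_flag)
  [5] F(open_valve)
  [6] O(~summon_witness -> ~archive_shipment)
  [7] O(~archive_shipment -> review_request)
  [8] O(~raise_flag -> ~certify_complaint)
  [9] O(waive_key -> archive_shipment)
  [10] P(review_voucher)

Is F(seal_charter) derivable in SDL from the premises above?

No

Premise 2 is O(review_voucher -> ~seal_charter), but O(review_voucher) is not derivable from the premises (the permission P(review_voucher) asserts only ~O(~review_voucher), not O(review_voucher)), so it does not yield O(~seal_charter).
No other premise forces O(~seal_charter). An ideal world satisfying every premise can still have seal_charter true, so F(seal_charter) is not derivable.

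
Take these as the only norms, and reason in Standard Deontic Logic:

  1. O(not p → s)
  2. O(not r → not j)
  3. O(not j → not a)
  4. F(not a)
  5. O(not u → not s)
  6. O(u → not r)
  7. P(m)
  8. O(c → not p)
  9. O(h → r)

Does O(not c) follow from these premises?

F(not a) at premise 4 means O(a).
The contrapositive of premise 3 (O(not j → not a)) is O(a → j), and O(a) is already established, so O(j).
Premise 2 is O(not r → not j); contrapositively O(j → r). Since O(j) holds, K gives O(r).
Premise 6, O(u → not r), contraposes to O(r → not u); with O(r) we get O(not u).
Applying K to premise 5 (O(not u → not s)) and O(not u) yields O(not s).
Premise 1, O(not p → s), contraposes to O(not s → p); with O(not s) we get O(p).
Premise 8 is O(c → not p); contrapositively O(p → not c). Since O(p) holds, K gives O(not c).
Premises 7, 9 do not contribute to this derivation.
So O(not c) follows.

Yes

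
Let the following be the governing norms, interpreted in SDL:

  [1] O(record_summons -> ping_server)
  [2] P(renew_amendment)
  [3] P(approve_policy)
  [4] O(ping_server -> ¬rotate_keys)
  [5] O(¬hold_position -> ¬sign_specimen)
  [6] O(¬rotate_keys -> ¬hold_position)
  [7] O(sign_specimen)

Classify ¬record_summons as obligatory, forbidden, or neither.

Premise 7 states O(sign_specimen) outright.
Premise 5 is O(¬hold_position -> ¬sign_specimen); contrapositively O(sign_specimen -> hold_position). Since O(sign_specimen) holds, K gives O(hold_position).
Premise 6, O(¬rotate_keys -> ¬hold_position), contraposes to O(hold_position -> rotate_keys); with O(hold_position) we get O(rotate_keys).
Premise 4 is O(ping_server -> ¬rotate_keys); contrapositively O(rotate_keys -> ¬ping_server). Since O(rotate_keys) holds, K gives O(¬ping_server).
The contrapositive of premise 1 (O(record_summons -> ping_server)) is O(¬ping_server -> ¬record_summons), and O(¬ping_server) is already established, so O(¬record_summons).
Premises 2, 3 do not contribute to this derivation.
Hence ¬record_summons is obligatory.

Obligatory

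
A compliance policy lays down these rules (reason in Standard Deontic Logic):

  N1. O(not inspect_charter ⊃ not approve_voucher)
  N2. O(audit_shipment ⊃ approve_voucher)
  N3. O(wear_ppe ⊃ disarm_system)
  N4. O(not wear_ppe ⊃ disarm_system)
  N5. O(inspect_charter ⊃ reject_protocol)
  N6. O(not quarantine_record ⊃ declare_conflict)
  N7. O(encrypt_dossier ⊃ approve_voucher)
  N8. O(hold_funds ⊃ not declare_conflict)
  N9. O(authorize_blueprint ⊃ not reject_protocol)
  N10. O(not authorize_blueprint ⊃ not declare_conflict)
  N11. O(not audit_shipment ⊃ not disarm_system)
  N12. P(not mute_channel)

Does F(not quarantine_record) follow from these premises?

Yes

Premises 4 and 3 cover both cases: O(not wear_ppe ⊃ disarm_system) and O(wear_ppe ⊃ disarm_system). Since not wear_ppe ∨ wear_ppe is a tautology, O(disarm_system) follows.
Premise 11 is O(not audit_shipment ⊃ not disarm_system); contrapositively O(disarm_system ⊃ audit_shipment). Since O(disarm_system) holds, K gives O(audit_shipment).
Premise 2 is O(audit_shipment ⊃ approve_voucher); since O(audit_shipment), deontic closure gives O(approve_voucher).
Premise 1 is O(not inspect_charter ⊃ not approve_voucher); contrapositively O(approve_voucher ⊃ inspect_charter). Since O(approve_voucher) holds, K gives O(inspect_charter).
With premise 5, O(inspect_charter ⊃ reject_protocol), the K-axiom yields O(reject_protocol).
Premise 9, O(authorize_blueprint ⊃ not reject_protocol), contraposes to O(reject_protocol ⊃ not authorize_blueprint); with O(reject_protocol) we get O(not authorize_blueprint).
With premise 10, O(not authorize_blueprint ⊃ not declare_conflict), the K-axiom yields O(not declare_conflict).
Premise 6, O(not quarantine_record ⊃ declare_conflict), contraposes to O(not declare_conflict ⊃ quarantine_record); with O(not declare_conflict) we get O(quarantine_record).
Premises 7, 8, 12 do not contribute to this derivation.
So O(quarantine_record) holds, i.e. F(not quarantine_record). The claim follows.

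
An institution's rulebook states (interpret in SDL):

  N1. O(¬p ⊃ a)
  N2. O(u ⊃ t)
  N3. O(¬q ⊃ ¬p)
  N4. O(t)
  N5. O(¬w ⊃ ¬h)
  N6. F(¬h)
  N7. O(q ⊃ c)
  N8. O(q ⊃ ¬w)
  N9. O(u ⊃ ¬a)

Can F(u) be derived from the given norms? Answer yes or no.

Yes

Premise 6 is F(¬h), i.e. O(h).
Premise 5, O(¬w ⊃ ¬h), contraposes to O(h ⊃ w); with O(h) we get O(w).
Premise 8 is O(q ⊃ ¬w); contrapositively O(w ⊃ ¬q). Since O(w) holds, K gives O(¬q).
Applying K to premise 3 (O(¬q ⊃ ¬p)) and O(¬q) yields O(¬p).
With premise 1, O(¬p ⊃ a), the K-axiom yields O(a).
Premise 9, O(u ⊃ ¬a), contraposes to O(a ⊃ ¬u); with O(a) we get O(¬u).
Premises 2, 4, 7 do not contribute to this derivation.
So O(¬u) holds, i.e. F(u). The claim follows.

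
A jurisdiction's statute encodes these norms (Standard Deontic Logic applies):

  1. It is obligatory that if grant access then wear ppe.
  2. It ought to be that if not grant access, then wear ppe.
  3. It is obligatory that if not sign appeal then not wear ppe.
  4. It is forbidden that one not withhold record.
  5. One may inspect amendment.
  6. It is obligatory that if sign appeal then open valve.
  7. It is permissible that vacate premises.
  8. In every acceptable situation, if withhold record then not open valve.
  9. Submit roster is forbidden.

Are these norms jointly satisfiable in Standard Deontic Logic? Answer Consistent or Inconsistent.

By case analysis on grant_access: premise 1 gives O(grant_access → wear_ppe) and premise 2 gives O(¬grant_access → wear_ppe), so O(wear_ppe) either way.
Premise 3, O(¬sign_appeal → ¬wear_ppe), contraposes to O(wear_ppe → sign_appeal); with O(wear_ppe) we get O(sign_appeal).
With premise 6, O(sign_appeal → open_valve), the K-axiom yields O(open_valve).
Premise 8, O(withhold_record → ¬open_valve), contraposes to O(open_valve → ¬withhold_record); with O(open_valve) we get O(¬withhold_record).
However, F(¬withhold_record) at premise 4 amounts to O(withhold_record).
We now have both O(¬withhold_record) and O(withhold_record) — withhold_record is simultaneously obligatory and forbidden, violating the D-axiom.

Inconsistent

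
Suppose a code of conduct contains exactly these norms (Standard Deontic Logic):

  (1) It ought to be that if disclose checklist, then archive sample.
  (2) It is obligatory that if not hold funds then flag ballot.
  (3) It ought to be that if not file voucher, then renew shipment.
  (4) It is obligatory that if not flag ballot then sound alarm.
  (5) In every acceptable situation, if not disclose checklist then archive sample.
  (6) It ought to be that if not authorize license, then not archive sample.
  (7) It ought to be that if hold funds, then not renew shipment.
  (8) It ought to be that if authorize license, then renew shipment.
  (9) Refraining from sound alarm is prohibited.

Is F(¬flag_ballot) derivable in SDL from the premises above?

Yes

By case analysis on ¬disclose_checklist: premise 5 gives O(¬disclose_checklist → archive_sample) and premise 1 gives O(disclose_checklist → archive_sample), so O(archive_sample) either way.
The contrapositive of premise 6 (O(¬authorize_license → ¬archive_sample)) is O(archive_sample → authorize_license), and O(archive_sample) is already established, so O(authorize_license).
With premise 8, O(authorize_license → renew_shipment), the K-axiom yields O(renew_shipment).
The contrapositive of premise 7 (O(hold_funds → ¬renew_shipment)) is O(renew_shipment → ¬hold_funds), and O(renew_shipment) is already established, so O(¬hold_funds).
From O(¬hold_funds) and premise 2, O(¬hold_funds → flag_ballot), we obtain O(flag_ballot).
Premises 3, 4, 9 do not contribute to this derivation.
So O(flag_ballot) holds, i.e. F(¬flag_ballot). The claim follows.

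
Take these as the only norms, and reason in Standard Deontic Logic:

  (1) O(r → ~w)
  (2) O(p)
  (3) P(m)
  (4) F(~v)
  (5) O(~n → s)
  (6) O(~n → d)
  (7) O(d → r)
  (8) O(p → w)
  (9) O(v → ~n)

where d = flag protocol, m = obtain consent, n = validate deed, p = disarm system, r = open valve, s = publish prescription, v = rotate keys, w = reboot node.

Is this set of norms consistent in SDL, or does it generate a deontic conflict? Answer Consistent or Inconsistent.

Inconsistent

Premise 2 states O(p) outright.
With premise 8, O(p → w), the K-axiom yields O(w).
The contrapositive of premise 1 (O(r → ~w)) is O(w → ~r), and O(w) is already established, so O(~r).
The contrapositive of premise 7 (O(d → r)) is O(~r → ~d), and O(~r) is already established, so O(~d).
The contrapositive of premise 6 (O(~n → d)) is O(~d → n), and O(~d) is already established, so O(n).
Premise 9, O(v → ~n), contraposes to O(n → ~v); with O(n) we get O(~v).
But premise 4, F(~v), means O(v).
We now have both O(~v) and O(v) — v is simultaneously obligatory and forbidden, violating the D-axiom.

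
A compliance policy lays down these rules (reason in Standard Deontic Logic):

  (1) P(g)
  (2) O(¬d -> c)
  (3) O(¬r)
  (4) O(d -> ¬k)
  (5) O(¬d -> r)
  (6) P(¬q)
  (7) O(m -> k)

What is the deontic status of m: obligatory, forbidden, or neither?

Premise 3 gives O(¬r).
Premise 5 is O(¬d -> r); contrapositively O(¬r -> d). Since O(¬r) holds, K gives O(d).
With premise 4, O(d -> ¬k), the K-axiom yields O(¬k).
The contrapositive of premise 7 (O(m -> k)) is O(¬k -> ¬m), and O(¬k) is already established, so O(¬m).
Premises 1, 2, 6 do not contribute to this derivation.
Thus O(¬m), which is F(m): m is forbidden.

Forbidden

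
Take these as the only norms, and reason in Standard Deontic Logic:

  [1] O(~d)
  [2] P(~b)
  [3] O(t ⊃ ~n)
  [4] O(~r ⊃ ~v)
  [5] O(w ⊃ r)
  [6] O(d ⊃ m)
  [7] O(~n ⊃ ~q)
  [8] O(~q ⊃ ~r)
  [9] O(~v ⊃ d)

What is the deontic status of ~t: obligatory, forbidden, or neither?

Obligatory

From premise 1 we have O(~d).
The contrapositive of premise 9 (O(~v ⊃ d)) is O(~d ⊃ v), and O(~d) is already established, so O(v).
Premise 4 is O(~r ⊃ ~v); contrapositively O(v ⊃ r). Since O(v) holds, K gives O(r).
Premise 8 is O(~q ⊃ ~r); contrapositively O(r ⊃ q). Since O(r) holds, K gives O(q).
Premise 7, O(~n ⊃ ~q), contraposes to O(q ⊃ n); with O(q) we get O(n).
Premise 3 is O(t ⊃ ~n); contrapositively O(n ⊃ ~t). Since O(n) holds, K gives O(~t).
Premises 2, 5, 6 do not contribute to this derivation.
Hence ~t is obligatory.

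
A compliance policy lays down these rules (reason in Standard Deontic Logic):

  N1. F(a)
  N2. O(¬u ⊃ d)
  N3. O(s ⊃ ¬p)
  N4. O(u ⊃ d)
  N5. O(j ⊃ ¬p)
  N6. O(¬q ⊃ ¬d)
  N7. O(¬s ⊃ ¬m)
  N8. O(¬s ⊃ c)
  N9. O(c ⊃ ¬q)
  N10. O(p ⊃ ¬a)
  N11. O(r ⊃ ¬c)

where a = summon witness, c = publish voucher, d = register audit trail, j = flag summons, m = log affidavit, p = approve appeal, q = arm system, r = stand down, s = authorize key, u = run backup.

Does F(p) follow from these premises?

By case analysis on ¬u: premise 2 gives O(¬u ⊃ d) and premise 4 gives O(u ⊃ d), so O(d) either way.
Premise 6 is O(¬q ⊃ ¬d); contrapositively O(d ⊃ q). Since O(d) holds, K gives O(q).
Premise 9, O(c ⊃ ¬q), contraposes to O(q ⊃ ¬c); with O(q) we get O(¬c).
The contrapositive of premise 8 (O(¬s ⊃ c)) is O(¬c ⊃ s), and O(¬c) is already established, so O(s).
Premise 3 is O(s ⊃ ¬p); since O(s), deontic closure gives O(¬p).
Premises 1, 5, 7, 10, 11 do not contribute to this derivation.
So O(¬p) holds, i.e. F(p). The claim follows.

Yes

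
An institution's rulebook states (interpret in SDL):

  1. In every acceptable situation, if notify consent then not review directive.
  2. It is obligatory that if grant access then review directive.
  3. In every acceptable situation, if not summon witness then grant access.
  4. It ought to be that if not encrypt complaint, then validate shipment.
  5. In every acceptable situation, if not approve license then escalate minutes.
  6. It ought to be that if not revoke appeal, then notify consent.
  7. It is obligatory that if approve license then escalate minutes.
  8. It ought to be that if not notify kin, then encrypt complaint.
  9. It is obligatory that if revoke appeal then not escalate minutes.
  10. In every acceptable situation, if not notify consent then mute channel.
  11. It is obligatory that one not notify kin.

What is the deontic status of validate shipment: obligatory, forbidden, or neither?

Neither

Premise 4 is O(¬encrypt_complaint → validate_shipment), but O(¬encrypt_complaint) is not derivable from the premises, so it does not yield O(validate_shipment).
No premise or chain of K-axiom applications forces O(validate_shipment), and none forces O(¬validate_shipment). So validate_shipment is neither obligatory nor forbidden under these norms.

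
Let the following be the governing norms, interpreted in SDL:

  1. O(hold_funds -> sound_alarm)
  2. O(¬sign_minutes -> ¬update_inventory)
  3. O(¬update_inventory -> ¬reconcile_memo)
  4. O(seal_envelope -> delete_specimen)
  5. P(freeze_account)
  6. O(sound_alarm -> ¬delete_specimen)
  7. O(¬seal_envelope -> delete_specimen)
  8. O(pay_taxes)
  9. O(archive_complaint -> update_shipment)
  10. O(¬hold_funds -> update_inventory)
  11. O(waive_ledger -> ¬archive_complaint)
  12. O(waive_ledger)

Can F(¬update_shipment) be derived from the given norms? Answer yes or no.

No

Premise 9 is O(archive_complaint -> update_shipment), but O(archive_complaint) is not derivable from the premises, so it does not yield O(update_shipment).
No other premise forces O(update_shipment). An ideal world satisfying every premise can still have ¬update_shipment true, so F(¬update_shipment) is not derivable.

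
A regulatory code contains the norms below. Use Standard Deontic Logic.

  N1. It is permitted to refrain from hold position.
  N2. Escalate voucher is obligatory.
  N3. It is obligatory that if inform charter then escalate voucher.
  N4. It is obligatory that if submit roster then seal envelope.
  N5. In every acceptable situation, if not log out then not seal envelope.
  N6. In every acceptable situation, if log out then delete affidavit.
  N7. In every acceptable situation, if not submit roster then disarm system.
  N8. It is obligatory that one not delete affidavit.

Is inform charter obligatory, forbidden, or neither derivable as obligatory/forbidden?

Premise 3 is O(inform_charter → escalate_voucher); even if O(escalate_voucher) held, inferring O(inform_charter) would be affirming the consequent — invalid.
No premise or chain of K-axiom applications forces O(inform_charter), and none forces O(¬inform_charter). So inform_charter is neither obligatory nor forbidden under these norms.

Neither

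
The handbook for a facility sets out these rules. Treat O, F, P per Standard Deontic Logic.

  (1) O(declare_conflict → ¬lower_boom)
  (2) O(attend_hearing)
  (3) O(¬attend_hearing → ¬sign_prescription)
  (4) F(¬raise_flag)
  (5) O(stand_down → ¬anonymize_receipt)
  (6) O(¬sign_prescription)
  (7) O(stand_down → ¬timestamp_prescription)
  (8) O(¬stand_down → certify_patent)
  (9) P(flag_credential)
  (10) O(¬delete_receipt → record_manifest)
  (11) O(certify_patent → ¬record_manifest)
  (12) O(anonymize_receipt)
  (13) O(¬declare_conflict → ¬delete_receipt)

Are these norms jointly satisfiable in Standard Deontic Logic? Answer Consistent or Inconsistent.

Consistent

Premise 3 is O(¬attend_hearing → ¬sign_prescription); even if O(¬sign_prescription) held, inferring O(¬attend_hearing) would be affirming the consequent — invalid.
So O(¬attend_hearing) is not derivable, and the apparent clash with O(attend_hearing) does not arise.
A world satisfying every obligation exists (e.g. anonymize_receipt=true, attend_hearing=true, certify_patent=true, declare_conflict=true, delete_receipt=true, flag_credential=false, lower_boom=false, raise_flag=true, record_manifest=false, sign_prescription=false, stand_down=false, timestamp_prescription=false); no atom is both obligatory and forbidden, so the set is consistent.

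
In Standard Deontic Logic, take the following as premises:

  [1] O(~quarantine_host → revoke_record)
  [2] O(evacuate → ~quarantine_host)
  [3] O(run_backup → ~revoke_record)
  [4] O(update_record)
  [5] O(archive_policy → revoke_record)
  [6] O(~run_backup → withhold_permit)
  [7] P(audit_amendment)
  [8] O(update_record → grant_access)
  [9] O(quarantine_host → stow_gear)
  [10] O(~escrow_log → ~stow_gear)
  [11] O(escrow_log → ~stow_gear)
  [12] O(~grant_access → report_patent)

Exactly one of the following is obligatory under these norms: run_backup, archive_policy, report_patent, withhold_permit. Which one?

Premises 10 and 11 are O(~escrow_log → ~stow_gear) and O(escrow_log → ~stow_gear); every ideal world satisfies ~escrow_log or escrow_log, so in either case ~stow_gear holds — hence O(~stow_gear).
Premise 9 is O(quarantine_host → stow_gear); contrapositively O(~stow_gear → ~quarantine_host). Since O(~stow_gear) holds, K gives O(~quarantine_host).
With premise 1, O(~quarantine_host → revoke_record), the K-axiom yields O(revoke_record).
Premise 3 is O(run_backup → ~revoke_record); contrapositively O(revoke_record → ~run_backup). Since O(revoke_record) holds, K gives O(~run_backup).
Premise 6 is O(~run_backup → withhold_permit); since O(~run_backup), deontic closure gives O(withhold_permit).
So O(withhold_permit) holds — withhold_permit is obligatory. None of the other listed options is made obligatory by any chain of premises.

withhold_permit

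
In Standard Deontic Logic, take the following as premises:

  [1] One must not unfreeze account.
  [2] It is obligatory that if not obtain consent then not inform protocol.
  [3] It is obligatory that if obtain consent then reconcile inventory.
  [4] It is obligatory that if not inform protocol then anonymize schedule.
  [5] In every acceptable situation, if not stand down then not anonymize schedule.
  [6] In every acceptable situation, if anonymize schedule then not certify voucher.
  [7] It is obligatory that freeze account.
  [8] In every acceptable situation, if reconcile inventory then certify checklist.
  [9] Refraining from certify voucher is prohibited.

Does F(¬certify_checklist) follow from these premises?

Yes

F(¬certify_voucher) at premise 9 means O(certify_voucher).
The contrapositive of premise 6 (O(anonymize_schedule → ¬certify_voucher)) is O(certify_voucher → ¬anonymize_schedule), and O(certify_voucher) is already established, so O(¬anonymize_schedule).
Premise 4, O(¬inform_protocol → anonymize_schedule), contraposes to O(¬anonymize_schedule → inform_protocol); with O(¬anonymize_schedule) we get O(inform_protocol).
Premise 2, O(¬obtain_consent → ¬inform_protocol), contraposes to O(inform_protocol → obtain_consent); with O(inform_protocol) we get O(obtain_consent).
From O(obtain_consent) and premise 3, O(obtain_consent → reconcile_inventory), we obtain O(reconcile_inventory).
Applying K to premise 8 (O(reconcile_inventory → certify_checklist)) and O(reconcile_inventory) yields O(certify_checklist).
Premises 1, 5, 7 do not contribute to this derivation.
So O(certify_checklist) holds, i.e. F(¬certify_checklist). The claim follows.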